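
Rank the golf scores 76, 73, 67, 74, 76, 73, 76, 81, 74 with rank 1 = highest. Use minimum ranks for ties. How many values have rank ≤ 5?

6

Sorted (descending): 81, 76, 76, 76, 74, 74, 73, 73, 67
The 3 values of 76 occupy positions 2–4 → each gets rank 2.
The 2 values of 74 occupy positions 5–6 → each gets rank 5.
The 2 values of 73 occupy positions 7–8 → each gets rank 7.
Ranks ≤ 5: {1, 2, 2, 2, 5, 5} → 6 values.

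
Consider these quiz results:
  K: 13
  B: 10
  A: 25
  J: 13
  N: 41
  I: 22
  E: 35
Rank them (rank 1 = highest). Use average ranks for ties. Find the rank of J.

5.5

Sorted (descending): 41, 35, 25, 22, 13, 13, 10
The 2 values of 13 occupy positions 5–6 → average rank (5+6)/2 = 5.5.
J has value 13 → rank 5.5.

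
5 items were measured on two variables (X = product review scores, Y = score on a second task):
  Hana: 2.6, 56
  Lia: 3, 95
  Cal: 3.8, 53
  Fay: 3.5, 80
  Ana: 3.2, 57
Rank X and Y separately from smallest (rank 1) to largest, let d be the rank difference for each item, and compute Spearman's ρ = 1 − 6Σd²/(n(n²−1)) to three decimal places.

Ranks of variable 1: 1, 2, 5, 4, 3
Ranks of variable 2: 2, 5, 1, 4, 3
d = r₁ − r₂: -1, -3, 4, 0, 0
d²: 1, 9, 16, 0, 0; Σd² = 26
ρ = 1 − 6·26/(5·24) = 1 − 156/120 = -0.300

-0.300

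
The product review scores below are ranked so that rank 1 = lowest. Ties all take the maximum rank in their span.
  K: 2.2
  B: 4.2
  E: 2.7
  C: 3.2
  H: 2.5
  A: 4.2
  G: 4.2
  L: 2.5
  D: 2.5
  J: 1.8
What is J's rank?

Sorted (ascending): 1.8, 2.2, 2.5, 2.5, 2.5, 2.7, 3.2, 4.2, 4.2, 4.2
The 3 values of 2.5 occupy positions 3–5 → each gets rank 5.
The 3 values of 4.2 occupy positions 8–10 → each gets rank 10.
J has value 1.8 → rank 1.

1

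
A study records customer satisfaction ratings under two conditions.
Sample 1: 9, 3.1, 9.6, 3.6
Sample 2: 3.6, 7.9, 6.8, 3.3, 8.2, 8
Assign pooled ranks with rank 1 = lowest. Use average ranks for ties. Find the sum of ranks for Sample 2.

31.5

Sorted (ascending): 3.1, 3.3, 3.6, 3.6, 6.8, 7.9, 8, 8.2, 9, 9.6
The 2 values of 3.6 occupy positions 3–4 → average rank (3+4)/2 = 3.5.
Sample 2 values → pooled ranks: 3.6→3.5, 7.9→6, 6.8→5, 3.3→2, 8.2→8, 8→7
Rank sum = 3.5 + 6 + 5 + 2 + 8 + 7 = 31.5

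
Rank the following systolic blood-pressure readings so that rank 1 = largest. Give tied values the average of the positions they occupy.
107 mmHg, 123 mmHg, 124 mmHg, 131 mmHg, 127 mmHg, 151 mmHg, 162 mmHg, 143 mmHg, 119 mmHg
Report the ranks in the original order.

9, 7, 6, 4, 5, 2, 1, 3, 8

Sorted (descending): 162, 151, 143, 131, 127, 124, 123, 119, 107
No ties — each value takes its position as its rank.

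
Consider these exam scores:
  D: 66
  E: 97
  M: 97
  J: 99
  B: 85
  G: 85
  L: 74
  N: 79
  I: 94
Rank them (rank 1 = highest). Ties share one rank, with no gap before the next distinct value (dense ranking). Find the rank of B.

4

Sorted (descending): 99, 97, 97, 94, 85, 85, 79, 74, 66
The 2 values of 97 share dense rank 2.
The 2 values of 85 share dense rank 4.
Remaining distinct values take the next consecutive integers.
B has value 85 → rank 4.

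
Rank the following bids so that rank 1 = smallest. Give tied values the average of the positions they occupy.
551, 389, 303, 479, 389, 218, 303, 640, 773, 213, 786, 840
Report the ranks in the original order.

8, 5.5, 3.5, 7, 5.5, 2, 3.5, 9, 10, 1, 11, 12

Sorted (ascending): 213, 218, 303, 303, 389, 389, 479, 551, 640, 773, 786, 840
The 2 values of 303 occupy positions 3–4 → average rank (3+4)/2 = 3.5.
The 2 values of 389 occupy positions 5–6 → average rank (5+6)/2 = 5.5.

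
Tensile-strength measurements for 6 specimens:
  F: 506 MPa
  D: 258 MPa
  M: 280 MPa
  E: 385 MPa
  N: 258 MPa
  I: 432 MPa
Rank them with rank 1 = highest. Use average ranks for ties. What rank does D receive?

Sorted (descending): 506, 432, 385, 280, 258, 258
The 2 values of 258 occupy positions 5–6 → average rank (5+6)/2 = 5.5.
D has value 258 MPa → rank 5.5.

5.5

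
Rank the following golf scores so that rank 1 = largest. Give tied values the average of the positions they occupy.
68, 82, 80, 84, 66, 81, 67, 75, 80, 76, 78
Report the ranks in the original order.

9, 2, 4.5, 1, 11, 3, 10, 8, 4.5, 7, 6

Sorted (descending): 84, 82, 81, 80, 80, 78, 76, 75, 68, 67, 66
The 2 values of 80 occupy positions 4–5 → average rank (4+5)/2 = 4.5.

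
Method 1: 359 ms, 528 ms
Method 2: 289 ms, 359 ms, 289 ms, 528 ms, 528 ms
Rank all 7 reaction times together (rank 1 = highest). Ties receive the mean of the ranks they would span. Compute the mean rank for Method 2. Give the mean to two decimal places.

Sorted (descending): 528, 528, 528, 359, 359, 289, 289
The 3 values of 528 occupy positions 1–3 → average rank 2.
The 2 values of 359 occupy positions 4–5 → average rank (4+5)/2 = 4.5.
The 2 values of 289 occupy positions 6–7 → average rank (6+7)/2 = 6.5.
Method 2 values → pooled ranks: 289→6.5, 359→4.5, 289→6.5, 528→2, 528→2
Mean rank = (6.5 + 4.5 + 6.5 + 2 + 2) / 5 = 4.30

4.30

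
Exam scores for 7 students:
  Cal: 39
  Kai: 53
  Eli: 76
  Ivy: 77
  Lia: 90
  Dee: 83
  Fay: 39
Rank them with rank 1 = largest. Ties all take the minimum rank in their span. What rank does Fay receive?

Sorted (descending): 90, 83, 77, 76, 53, 39, 39
The 2 values of 39 occupy positions 6–7 → each gets rank 6.
Fay has value 39 → rank 6.

6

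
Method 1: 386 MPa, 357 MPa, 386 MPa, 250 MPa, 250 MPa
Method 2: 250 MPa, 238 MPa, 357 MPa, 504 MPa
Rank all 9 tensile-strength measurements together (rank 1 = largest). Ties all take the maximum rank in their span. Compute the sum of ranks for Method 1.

27

Sorted (descending): 504, 386, 386, 357, 357, 250, 250, 250, 238
The 2 values of 386 occupy positions 2–3 → each gets rank 3.
The 2 values of 357 occupy positions 4–5 → each gets rank 5.
The 3 values of 250 occupy positions 6–8 → each gets rank 8.
Method 1 values → pooled ranks: 386→3, 357→5, 386→3, 250→8, 250→8
Rank sum = 3 + 5 + 3 + 8 + 8 = 27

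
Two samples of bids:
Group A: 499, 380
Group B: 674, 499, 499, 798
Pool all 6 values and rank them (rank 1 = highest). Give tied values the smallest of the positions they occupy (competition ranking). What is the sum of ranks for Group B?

9

Sorted (descending): 798, 674, 499, 499, 499, 380
The 3 values of 499 occupy positions 3–5 → each gets rank 3.
Group B values → pooled ranks: 674→2, 499→3, 499→3, 798→1
Rank sum = 2 + 3 + 3 + 1 = 9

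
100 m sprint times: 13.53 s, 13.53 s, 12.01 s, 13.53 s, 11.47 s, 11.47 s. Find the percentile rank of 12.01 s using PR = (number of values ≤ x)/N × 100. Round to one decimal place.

50.0

N = 6.
Strictly below 12.01: 2. Equal to 12.01: 1.
PR = 3/6 × 100 = 50.0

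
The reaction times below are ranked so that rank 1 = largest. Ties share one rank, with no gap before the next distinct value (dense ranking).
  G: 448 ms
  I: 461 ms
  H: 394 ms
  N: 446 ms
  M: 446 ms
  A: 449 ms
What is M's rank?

Sorted (descending): 461, 449, 448, 446, 446, 394
The 2 values of 446 share dense rank 4.
Remaining distinct values take the next consecutive integers.
M has value 446 ms → rank 4.

4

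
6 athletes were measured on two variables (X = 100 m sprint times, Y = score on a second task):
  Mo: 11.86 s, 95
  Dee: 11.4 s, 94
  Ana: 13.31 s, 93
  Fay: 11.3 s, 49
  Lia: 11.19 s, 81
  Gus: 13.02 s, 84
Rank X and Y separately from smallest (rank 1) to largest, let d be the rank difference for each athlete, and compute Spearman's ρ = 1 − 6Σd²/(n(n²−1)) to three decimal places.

Ranks of variable 1: 4, 3, 6, 2, 1, 5
Ranks of variable 2: 6, 5, 4, 1, 2, 3
d = r₁ − r₂: -2, -2, 2, 1, -1, 2
d²: 4, 4, 4, 1, 1, 4; Σd² = 18
ρ = 1 − 6·18/(6·35) = 1 − 108/210 = 0.486

0.486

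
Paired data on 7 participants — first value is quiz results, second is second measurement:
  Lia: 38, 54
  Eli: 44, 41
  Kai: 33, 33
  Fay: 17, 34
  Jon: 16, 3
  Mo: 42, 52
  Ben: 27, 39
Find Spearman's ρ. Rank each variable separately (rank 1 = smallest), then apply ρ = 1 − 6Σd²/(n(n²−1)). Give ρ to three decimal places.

0.750

Ranks of variable 1: 5, 7, 4, 2, 1, 6, 3
Ranks of variable 2: 7, 5, 2, 3, 1, 6, 4
d = r₁ − r₂: -2, 2, 2, -1, 0, 0, -1
d²: 4, 4, 4, 1, 0, 0, 1; Σd² = 14
ρ = 1 − 6·14/(7·48) = 1 − 84/336 = 0.750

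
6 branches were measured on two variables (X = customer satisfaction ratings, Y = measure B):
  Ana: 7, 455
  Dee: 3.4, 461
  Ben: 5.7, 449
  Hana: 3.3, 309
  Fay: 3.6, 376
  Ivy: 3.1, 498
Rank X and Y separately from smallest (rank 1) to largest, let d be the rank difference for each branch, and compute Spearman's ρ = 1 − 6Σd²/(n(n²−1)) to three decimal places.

-0.200

Ranks of variable 1: 6, 3, 5, 2, 4, 1
Ranks of variable 2: 4, 5, 3, 1, 2, 6
d = r₁ − r₂: 2, -2, 2, 1, 2, -5
d²: 4, 4, 4, 1, 4, 25; Σd² = 42
ρ = 1 − 6·42/(6·35) = 1 − 252/210 = -0.200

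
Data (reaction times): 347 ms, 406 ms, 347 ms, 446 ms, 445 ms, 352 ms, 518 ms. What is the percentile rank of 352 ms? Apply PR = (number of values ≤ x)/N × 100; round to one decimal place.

42.9

N = 7.
Strictly below 352: 2. Equal to 352: 1.
PR = 3/7 × 100 = 42.9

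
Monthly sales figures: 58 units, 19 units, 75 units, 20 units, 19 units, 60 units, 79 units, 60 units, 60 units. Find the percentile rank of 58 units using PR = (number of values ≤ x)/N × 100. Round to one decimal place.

44.4

N = 9.
Strictly below 58: 3. Equal to 58: 1.
PR = 4/9 × 100 = 44.4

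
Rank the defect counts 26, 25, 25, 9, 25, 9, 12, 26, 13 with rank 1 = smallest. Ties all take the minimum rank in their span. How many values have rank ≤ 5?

7

Sorted (ascending): 9, 9, 12, 13, 25, 25, 25, 26, 26
The 2 values of 9 occupy positions 1–2 → each gets rank 1.
The 3 values of 25 occupy positions 5–7 → each gets rank 5.
The 2 values of 26 occupy positions 8–9 → each gets rank 8.
Ranks ≤ 5: {1, 1, 3, 4, 5, 5, 5} → 7 values.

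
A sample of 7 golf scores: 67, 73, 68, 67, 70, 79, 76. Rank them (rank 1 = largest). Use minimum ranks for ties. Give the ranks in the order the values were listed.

6, 3, 5, 6, 4, 1, 2

Sorted (descending): 79, 76, 73, 70, 68, 67, 67
The 2 values of 67 occupy positions 6–7 → each gets rank 6.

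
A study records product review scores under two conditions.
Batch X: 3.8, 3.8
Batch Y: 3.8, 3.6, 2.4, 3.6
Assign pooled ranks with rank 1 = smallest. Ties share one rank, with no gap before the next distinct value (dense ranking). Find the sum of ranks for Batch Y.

Sorted (ascending): 2.4, 3.6, 3.6, 3.8, 3.8, 3.8
The 2 values of 3.6 share dense rank 2.
The 3 values of 3.8 share dense rank 3.
Remaining distinct values take the next consecutive integers.
Batch Y values → pooled ranks: 3.8→3, 3.6→2, 2.4→1, 3.6→2
Rank sum = 3 + 2 + 1 + 2 = 8

8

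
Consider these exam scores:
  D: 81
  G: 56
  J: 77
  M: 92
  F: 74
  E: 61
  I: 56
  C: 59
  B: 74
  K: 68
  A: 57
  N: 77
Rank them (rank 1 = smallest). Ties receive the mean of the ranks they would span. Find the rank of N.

Sorted (ascending): 56, 56, 57, 59, 61, 68, 74, 74, 77, 77, 81, 92
The 2 values of 56 occupy positions 1–2 → average rank (1+2)/2 = 1.5.
The 2 values of 74 occupy positions 7–8 → average rank (7+8)/2 = 7.5.
The 2 values of 77 occupy positions 9–10 → average rank (9+10)/2 = 9.5.
N has value 77 → rank 9.5.

9.5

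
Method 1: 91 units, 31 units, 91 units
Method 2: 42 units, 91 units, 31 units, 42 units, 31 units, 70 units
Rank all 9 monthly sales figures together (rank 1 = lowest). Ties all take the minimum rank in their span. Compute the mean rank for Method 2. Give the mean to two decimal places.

3.83

Sorted (ascending): 31, 31, 31, 42, 42, 70, 91, 91, 91
The 3 values of 31 occupy positions 1–3 → each gets rank 1.
The 2 values of 42 occupy positions 4–5 → each gets rank 4.
The 3 values of 91 occupy positions 7–9 → each gets rank 7.
Method 2 values → pooled ranks: 42→4, 91→7, 31→1, 42→4, 31→1, 70→6
Mean rank = (4 + 7 + 1 + 4 + 1 + 6) / 6 = 3.83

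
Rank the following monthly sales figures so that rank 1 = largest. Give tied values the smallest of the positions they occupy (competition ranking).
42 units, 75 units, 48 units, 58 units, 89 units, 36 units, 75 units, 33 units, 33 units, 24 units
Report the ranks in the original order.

6, 2, 5, 4, 1, 7, 2, 8, 8, 10

Sorted (descending): 89, 75, 75, 58, 48, 42, 36, 33, 33, 24
The 2 values of 75 occupy positions 2–3 → each gets rank 2.
The 2 values of 33 occupy positions 8–9 → each gets rank 8.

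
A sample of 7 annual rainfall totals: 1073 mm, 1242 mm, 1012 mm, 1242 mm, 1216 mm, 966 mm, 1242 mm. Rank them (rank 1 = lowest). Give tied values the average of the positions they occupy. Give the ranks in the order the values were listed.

Sorted (ascending): 966, 1012, 1073, 1216, 1242, 1242, 1242
The 3 values of 1242 occupy positions 5–7 → average rank 6.

3, 6, 2, 6, 4, 1, 6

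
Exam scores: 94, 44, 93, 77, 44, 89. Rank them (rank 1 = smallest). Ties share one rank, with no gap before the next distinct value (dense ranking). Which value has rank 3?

89

Sorted (ascending): 44, 44, 77, 89, 93, 94
The 2 values of 44 share dense rank 1.
Remaining distinct values take the next consecutive integers.
Rank 3 → value 89.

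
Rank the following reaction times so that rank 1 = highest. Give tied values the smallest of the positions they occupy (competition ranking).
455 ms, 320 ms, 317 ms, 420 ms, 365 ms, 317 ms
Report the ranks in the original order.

1, 4, 5, 2, 3, 5

Sorted (descending): 455, 420, 365, 320, 317, 317
The 2 values of 317 occupy positions 5–6 → each gets rank 5.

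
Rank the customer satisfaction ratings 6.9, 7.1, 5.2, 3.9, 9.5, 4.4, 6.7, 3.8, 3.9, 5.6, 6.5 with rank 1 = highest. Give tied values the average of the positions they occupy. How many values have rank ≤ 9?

8

Sorted (descending): 9.5, 7.1, 6.9, 6.7, 6.5, 5.6, 5.2, 4.4, 3.9, 3.9, 3.8
The 2 values of 3.9 occupy positions 9–10 → average rank (9+10)/2 = 9.5.
Ranks ≤ 9: {1, 2, 3, 4, 5, 6, 7, 8} → 8 values.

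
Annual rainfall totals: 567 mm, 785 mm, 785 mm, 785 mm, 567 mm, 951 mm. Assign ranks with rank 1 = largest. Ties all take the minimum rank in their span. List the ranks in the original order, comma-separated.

5, 2, 2, 2, 5, 1

Sorted (descending): 951, 785, 785, 785, 567, 567
The 3 values of 785 occupy positions 2–4 → each gets rank 2.
The 2 values of 567 occupy positions 5–6 → each gets rank 5.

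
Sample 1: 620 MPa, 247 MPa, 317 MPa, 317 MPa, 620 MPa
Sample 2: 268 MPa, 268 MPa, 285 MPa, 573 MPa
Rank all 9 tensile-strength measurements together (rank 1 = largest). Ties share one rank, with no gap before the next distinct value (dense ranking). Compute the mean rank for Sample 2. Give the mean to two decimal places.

Sorted (descending): 620, 620, 573, 317, 317, 285, 268, 268, 247
The 2 values of 620 share dense rank 1.
The 2 values of 317 share dense rank 3.
The 2 values of 268 share dense rank 5.
Remaining distinct values take the next consecutive integers.
Sample 2 values → pooled ranks: 268→5, 268→5, 285→4, 573→2
Mean rank = (5 + 5 + 4 + 2) / 4 = 4.00

4.00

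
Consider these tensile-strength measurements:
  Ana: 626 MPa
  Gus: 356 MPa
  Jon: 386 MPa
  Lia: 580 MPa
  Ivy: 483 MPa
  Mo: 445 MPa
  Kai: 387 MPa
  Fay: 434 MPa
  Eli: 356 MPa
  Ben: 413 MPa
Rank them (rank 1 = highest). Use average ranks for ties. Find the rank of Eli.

9.5

Sorted (descending): 626, 580, 483, 445, 434, 413, 387, 386, 356, 356
The 2 values of 356 occupy positions 9–10 → average rank (9+10)/2 = 9.5.
Eli has value 356 MPa → rank 9.5.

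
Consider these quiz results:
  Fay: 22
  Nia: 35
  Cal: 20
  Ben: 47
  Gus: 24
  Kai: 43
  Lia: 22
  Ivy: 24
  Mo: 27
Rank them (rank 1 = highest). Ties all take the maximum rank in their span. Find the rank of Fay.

8

Sorted (descending): 47, 43, 35, 27, 24, 24, 22, 22, 20
The 2 values of 24 occupy positions 5–6 → each gets rank 6.
The 2 values of 22 occupy positions 7–8 → each gets rank 8.
Fay has value 22 → rank 8.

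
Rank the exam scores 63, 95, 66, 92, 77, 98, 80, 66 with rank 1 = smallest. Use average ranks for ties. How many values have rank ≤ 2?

Sorted (ascending): 63, 66, 66, 77, 80, 92, 95, 98
The 2 values of 66 occupy positions 2–3 → average rank (2+3)/2 = 2.5.
Ranks ≤ 2: {1} → 1 value.

1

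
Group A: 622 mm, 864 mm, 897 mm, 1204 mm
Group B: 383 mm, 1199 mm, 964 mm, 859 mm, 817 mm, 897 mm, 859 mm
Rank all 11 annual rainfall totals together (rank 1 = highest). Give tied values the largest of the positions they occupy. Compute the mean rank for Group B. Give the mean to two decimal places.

Sorted (descending): 1204, 1199, 964, 897, 897, 864, 859, 859, 817, 622, 383
The 2 values of 897 occupy positions 4–5 → each gets rank 5.
The 2 values of 859 occupy positions 7–8 → each gets rank 8.
Group B values → pooled ranks: 383→11, 1199→2, 964→3, 859→8, 817→9, 897→5, 859→8
Mean rank = (11 + 2 + 3 + 8 + 9 + 5 + 8) / 7 = 6.57

6.57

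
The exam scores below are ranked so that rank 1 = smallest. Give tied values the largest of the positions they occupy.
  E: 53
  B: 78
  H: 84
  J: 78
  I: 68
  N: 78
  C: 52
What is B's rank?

6

Sorted (ascending): 52, 53, 68, 78, 78, 78, 84
The 3 values of 78 occupy positions 4–6 → each gets rank 6.
B has value 78 → rank 6.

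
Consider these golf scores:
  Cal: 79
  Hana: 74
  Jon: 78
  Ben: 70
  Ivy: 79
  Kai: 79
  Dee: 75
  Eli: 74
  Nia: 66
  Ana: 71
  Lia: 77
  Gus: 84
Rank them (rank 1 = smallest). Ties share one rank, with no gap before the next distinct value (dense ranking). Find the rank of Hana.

Sorted (ascending): 66, 70, 71, 74, 74, 75, 77, 78, 79, 79, 79, 84
The 2 values of 74 share dense rank 4.
The 3 values of 79 share dense rank 8.
Remaining distinct values take the next consecutive integers.
Hana has value 74 → rank 4.

4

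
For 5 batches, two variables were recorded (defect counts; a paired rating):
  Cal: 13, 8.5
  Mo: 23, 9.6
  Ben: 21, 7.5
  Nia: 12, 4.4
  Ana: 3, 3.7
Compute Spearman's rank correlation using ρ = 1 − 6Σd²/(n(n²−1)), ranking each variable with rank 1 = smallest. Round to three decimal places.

0.900

Ranks of variable 1: 3, 5, 4, 2, 1
Ranks of variable 2: 4, 5, 3, 2, 1
d = r₁ − r₂: -1, 0, 1, 0, 0
d²: 1, 0, 1, 0, 0; Σd² = 2
ρ = 1 − 6·2/(5·24) = 1 − 12/120 = 0.900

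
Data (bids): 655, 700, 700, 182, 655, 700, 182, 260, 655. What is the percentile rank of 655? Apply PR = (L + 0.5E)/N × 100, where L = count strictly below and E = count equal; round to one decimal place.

N = 9.
Strictly below 655: 3. Equal to 655: 3.
PR = (3 + 0.5·3)/9 × 100 = 50.0

50.0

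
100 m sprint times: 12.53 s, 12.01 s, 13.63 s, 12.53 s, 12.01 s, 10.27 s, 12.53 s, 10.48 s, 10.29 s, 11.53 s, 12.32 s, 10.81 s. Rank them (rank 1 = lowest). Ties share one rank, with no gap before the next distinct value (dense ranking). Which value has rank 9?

Sorted (ascending): 10.27, 10.29, 10.48, 10.81, 11.53, 12.01, 12.01, 12.32, 12.53, 12.53, 12.53, 13.63
The 2 values of 12.01 share dense rank 6.
The 3 values of 12.53 share dense rank 8.
Remaining distinct values take the next consecutive integers.
Rank 9 → value 13.63.

13.63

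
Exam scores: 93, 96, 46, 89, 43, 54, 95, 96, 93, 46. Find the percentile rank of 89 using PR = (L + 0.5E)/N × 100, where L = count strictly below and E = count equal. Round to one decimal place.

N = 10.
Strictly below 89: 4. Equal to 89: 1.
PR = (4 + 0.5·1)/10 × 100 = 45.0

45.0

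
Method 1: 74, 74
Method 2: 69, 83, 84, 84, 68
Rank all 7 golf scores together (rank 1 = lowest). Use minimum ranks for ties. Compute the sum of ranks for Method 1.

Sorted (ascending): 68, 69, 74, 74, 83, 84, 84
The 2 values of 74 occupy positions 3–4 → each gets rank 3.
The 2 values of 84 occupy positions 6–7 → each gets rank 6.
Method 1 values → pooled ranks: 74→3, 74→3
Rank sum = 3 + 3 = 6

6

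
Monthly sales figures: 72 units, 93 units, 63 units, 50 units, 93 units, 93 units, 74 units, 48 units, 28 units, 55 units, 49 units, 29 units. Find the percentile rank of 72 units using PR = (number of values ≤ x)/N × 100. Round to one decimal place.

66.7

N = 12.
Strictly below 72: 7. Equal to 72: 1.
PR = 8/12 × 100 = 66.7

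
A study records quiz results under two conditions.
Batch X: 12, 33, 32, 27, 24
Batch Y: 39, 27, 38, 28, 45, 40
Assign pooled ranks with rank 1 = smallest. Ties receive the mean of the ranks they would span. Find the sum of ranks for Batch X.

Sorted (ascending): 12, 24, 27, 27, 28, 32, 33, 38, 39, 40, 45
The 2 values of 27 occupy positions 3–4 → average rank (3+4)/2 = 3.5.
Batch X values → pooled ranks: 12→1, 33→7, 32→6, 27→3.5, 24→2
Rank sum = 1 + 7 + 6 + 3.5 + 2 = 19.5

19.5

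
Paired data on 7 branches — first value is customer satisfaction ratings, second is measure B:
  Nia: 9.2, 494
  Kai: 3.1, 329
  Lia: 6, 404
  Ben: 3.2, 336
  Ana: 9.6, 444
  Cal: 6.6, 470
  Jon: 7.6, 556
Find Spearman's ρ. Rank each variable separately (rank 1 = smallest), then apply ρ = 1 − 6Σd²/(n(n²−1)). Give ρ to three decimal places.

Ranks of variable 1: 6, 1, 3, 2, 7, 4, 5
Ranks of variable 2: 6, 1, 3, 2, 4, 5, 7
d = r₁ − r₂: 0, 0, 0, 0, 3, -1, -2
d²: 0, 0, 0, 0, 9, 1, 4; Σd² = 14
ρ = 1 − 6·14/(7·48) = 1 − 84/336 = 0.750

0.750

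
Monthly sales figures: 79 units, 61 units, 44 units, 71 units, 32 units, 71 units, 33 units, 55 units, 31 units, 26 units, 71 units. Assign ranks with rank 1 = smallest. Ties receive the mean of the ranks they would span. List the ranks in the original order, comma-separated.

11, 7, 5, 9, 3, 9, 4, 6, 2, 1, 9

Sorted (ascending): 26, 31, 32, 33, 44, 55, 61, 71, 71, 71, 79
The 3 values of 71 occupy positions 8–10 → average rank 9.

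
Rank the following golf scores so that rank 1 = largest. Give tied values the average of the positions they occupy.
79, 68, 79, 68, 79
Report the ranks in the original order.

Sorted (descending): 79, 79, 79, 68, 68
The 3 values of 79 occupy positions 1–3 → average rank 2.
The 2 values of 68 occupy positions 4–5 → average rank (4+5)/2 = 4.5.

2, 4.5, 2, 4.5, 2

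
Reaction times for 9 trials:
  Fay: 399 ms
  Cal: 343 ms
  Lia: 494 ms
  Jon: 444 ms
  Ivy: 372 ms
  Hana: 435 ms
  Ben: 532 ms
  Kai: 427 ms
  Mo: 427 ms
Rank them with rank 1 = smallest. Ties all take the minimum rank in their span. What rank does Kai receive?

4

Sorted (ascending): 343, 372, 399, 427, 427, 435, 444, 494, 532
The 2 values of 427 occupy positions 4–5 → each gets rank 4.
Kai has value 427 ms → rank 4.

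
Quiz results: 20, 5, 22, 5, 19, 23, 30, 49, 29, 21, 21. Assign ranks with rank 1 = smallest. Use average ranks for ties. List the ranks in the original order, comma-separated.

Sorted (ascending): 5, 5, 19, 20, 21, 21, 22, 23, 29, 30, 49
The 2 values of 5 occupy positions 1–2 → average rank (1+2)/2 = 1.5.
The 2 values of 21 occupy positions 5–6 → average rank (5+6)/2 = 5.5.

4, 1.5, 7, 1.5, 3, 8, 10, 11, 9, 5.5, 5.5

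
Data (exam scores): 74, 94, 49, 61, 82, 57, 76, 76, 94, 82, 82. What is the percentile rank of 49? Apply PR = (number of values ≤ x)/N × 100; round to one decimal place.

9.1

N = 11.
Strictly below 49: 0. Equal to 49: 1.
PR = 1/11 × 100 = 9.1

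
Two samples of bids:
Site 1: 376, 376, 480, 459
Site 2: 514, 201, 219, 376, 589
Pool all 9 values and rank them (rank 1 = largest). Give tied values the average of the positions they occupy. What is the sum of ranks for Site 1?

19

Sorted (descending): 589, 514, 480, 459, 376, 376, 376, 219, 201
The 3 values of 376 occupy positions 5–7 → average rank 6.
Site 1 values → pooled ranks: 376→6, 376→6, 480→3, 459→4
Rank sum = 6 + 6 + 3 + 4 = 19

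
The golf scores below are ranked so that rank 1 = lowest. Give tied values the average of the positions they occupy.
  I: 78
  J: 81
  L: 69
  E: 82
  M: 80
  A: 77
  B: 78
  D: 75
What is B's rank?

Sorted (ascending): 69, 75, 77, 78, 78, 80, 81, 82
The 2 values of 78 occupy positions 4–5 → average rank (4+5)/2 = 4.5.
B has value 78 → rank 4.5.

4.5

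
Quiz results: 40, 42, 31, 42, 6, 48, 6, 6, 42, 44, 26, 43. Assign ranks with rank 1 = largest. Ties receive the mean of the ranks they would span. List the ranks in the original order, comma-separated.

7, 5, 8, 5, 11, 1, 11, 11, 5, 2, 9, 3

Sorted (descending): 48, 44, 43, 42, 42, 42, 40, 31, 26, 6, 6, 6
The 3 values of 42 occupy positions 4–6 → average rank 5.
The 3 values of 6 occupy positions 10–12 → average rank 11.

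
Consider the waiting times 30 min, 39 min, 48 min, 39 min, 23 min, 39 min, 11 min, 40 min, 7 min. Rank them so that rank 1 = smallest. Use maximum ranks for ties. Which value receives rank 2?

11

Sorted (ascending): 7, 11, 23, 30, 39, 39, 39, 40, 48
The 3 values of 39 occupy positions 5–7 → each gets rank 7.
Rank 2 → value 11.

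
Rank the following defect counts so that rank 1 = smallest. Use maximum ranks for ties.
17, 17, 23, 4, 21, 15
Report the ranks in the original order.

Sorted (ascending): 4, 15, 17, 17, 21, 23
The 2 values of 17 occupy positions 3–4 → each gets rank 4.

4, 4, 6, 1, 5, 2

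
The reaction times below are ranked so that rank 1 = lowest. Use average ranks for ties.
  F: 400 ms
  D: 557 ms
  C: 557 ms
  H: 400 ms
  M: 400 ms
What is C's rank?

Sorted (ascending): 400, 400, 400, 557, 557
The 3 values of 400 occupy positions 1–3 → average rank 2.
The 2 values of 557 occupy positions 4–5 → average rank (4+5)/2 = 4.5.
C has value 557 ms → rank 4.5.

4.5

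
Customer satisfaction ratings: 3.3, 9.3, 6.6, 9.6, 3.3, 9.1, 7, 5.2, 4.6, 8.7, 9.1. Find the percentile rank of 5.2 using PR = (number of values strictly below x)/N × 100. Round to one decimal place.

27.3

N = 11.
Strictly below 5.2: 3. Equal to 5.2: 1.
PR = 3/11 × 100 = 27.3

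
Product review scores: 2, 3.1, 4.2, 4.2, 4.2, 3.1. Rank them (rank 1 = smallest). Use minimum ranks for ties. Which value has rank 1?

Sorted (ascending): 2, 3.1, 3.1, 4.2, 4.2, 4.2
The 2 values of 3.1 occupy positions 2–3 → each gets rank 2.
The 3 values of 4.2 occupy positions 4–6 → each gets rank 4.
Rank 1 → value 2.

2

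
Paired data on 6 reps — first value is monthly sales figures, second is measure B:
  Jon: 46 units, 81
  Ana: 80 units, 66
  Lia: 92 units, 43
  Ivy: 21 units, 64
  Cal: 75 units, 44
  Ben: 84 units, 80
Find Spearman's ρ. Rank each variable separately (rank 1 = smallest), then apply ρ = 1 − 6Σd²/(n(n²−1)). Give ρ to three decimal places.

-0.314

Ranks of variable 1: 2, 4, 6, 1, 3, 5
Ranks of variable 2: 6, 4, 1, 3, 2, 5
d = r₁ − r₂: -4, 0, 5, -2, 1, 0
d²: 16, 0, 25, 4, 1, 0; Σd² = 46
ρ = 1 − 6·46/(6·35) = 1 − 276/210 = -0.314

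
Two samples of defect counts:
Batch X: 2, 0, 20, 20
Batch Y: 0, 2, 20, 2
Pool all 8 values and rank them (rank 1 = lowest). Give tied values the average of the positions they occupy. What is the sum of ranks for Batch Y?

16.5

Sorted (ascending): 0, 0, 2, 2, 2, 20, 20, 20
The 2 values of 0 occupy positions 1–2 → average rank (1+2)/2 = 1.5.
The 3 values of 2 occupy positions 3–5 → average rank 4.
The 3 values of 20 occupy positions 6–8 → average rank 7.
Batch Y values → pooled ranks: 0→1.5, 2→4, 20→7, 2→4
Rank sum = 1.5 + 4 + 7 + 4 = 16.5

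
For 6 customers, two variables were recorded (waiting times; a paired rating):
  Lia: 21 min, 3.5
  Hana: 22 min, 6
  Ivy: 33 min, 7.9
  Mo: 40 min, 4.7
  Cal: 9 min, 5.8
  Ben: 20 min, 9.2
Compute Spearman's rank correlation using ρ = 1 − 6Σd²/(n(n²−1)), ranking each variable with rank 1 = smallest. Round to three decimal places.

Ranks of variable 1: 3, 4, 5, 6, 1, 2
Ranks of variable 2: 1, 4, 5, 2, 3, 6
d = r₁ − r₂: 2, 0, 0, 4, -2, -4
d²: 4, 0, 0, 16, 4, 16; Σd² = 40
ρ = 1 − 6·40/(6·35) = 1 − 240/210 = -0.143

-0.143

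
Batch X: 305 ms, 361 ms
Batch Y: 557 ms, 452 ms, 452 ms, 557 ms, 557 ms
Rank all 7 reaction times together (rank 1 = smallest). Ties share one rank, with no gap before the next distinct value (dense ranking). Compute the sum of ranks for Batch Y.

18

Sorted (ascending): 305, 361, 452, 452, 557, 557, 557
The 2 values of 452 share dense rank 3.
The 3 values of 557 share dense rank 4.
Remaining distinct values take the next consecutive integers.
Batch Y values → pooled ranks: 557→4, 452→3, 452→3, 557→4, 557→4
Rank sum = 4 + 3 + 3 + 4 + 4 = 18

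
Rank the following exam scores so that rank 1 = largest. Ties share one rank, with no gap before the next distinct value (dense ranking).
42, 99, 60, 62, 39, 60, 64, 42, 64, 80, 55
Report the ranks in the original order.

Sorted (descending): 99, 80, 64, 64, 62, 60, 60, 55, 42, 42, 39
The 2 values of 64 share dense rank 3.
The 2 values of 60 share dense rank 5.
The 2 values of 42 share dense rank 7.
Remaining distinct values take the next consecutive integers.

7, 1, 5, 4, 8, 5, 3, 7, 3, 2, 6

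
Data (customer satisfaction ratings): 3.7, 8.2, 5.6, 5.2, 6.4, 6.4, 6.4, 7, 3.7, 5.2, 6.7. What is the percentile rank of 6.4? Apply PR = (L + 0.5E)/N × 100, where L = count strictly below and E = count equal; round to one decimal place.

59.1

N = 11.
Strictly below 6.4: 5. Equal to 6.4: 3.
PR = (5 + 0.5·3)/11 × 100 = 59.1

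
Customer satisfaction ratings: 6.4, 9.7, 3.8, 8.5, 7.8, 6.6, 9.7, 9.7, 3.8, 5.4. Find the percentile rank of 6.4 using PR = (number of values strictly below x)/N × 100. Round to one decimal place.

30.0

N = 10.
Strictly below 6.4: 3. Equal to 6.4: 1.
PR = 3/10 × 100 = 30.0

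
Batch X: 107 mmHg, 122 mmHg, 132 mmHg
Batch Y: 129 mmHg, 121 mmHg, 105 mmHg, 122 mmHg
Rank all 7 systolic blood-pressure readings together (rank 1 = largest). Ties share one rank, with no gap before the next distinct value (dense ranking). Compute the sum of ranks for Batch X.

9

Sorted (descending): 132, 129, 122, 122, 121, 107, 105
The 2 values of 122 share dense rank 3.
Remaining distinct values take the next consecutive integers.
Batch X values → pooled ranks: 107→5, 122→3, 132→1
Rank sum = 5 + 3 + 1 = 9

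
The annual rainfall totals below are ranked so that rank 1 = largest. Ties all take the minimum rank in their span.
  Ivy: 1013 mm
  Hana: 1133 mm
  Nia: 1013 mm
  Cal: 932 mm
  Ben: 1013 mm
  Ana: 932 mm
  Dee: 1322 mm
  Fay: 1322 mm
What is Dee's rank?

1

Sorted (descending): 1322, 1322, 1133, 1013, 1013, 1013, 932, 932
The 2 values of 1322 occupy positions 1–2 → each gets rank 1.
The 3 values of 1013 occupy positions 4–6 → each gets rank 4.
The 2 values of 932 occupy positions 7–8 → each gets rank 7.
Dee has value 1322 mm → rank 1.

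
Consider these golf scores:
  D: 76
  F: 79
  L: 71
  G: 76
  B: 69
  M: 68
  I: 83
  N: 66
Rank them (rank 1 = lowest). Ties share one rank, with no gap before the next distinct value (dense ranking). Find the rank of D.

Sorted (ascending): 66, 68, 69, 71, 76, 76, 79, 83
The 2 values of 76 share dense rank 5.
Remaining distinct values take the next consecutive integers.
D has value 76 → rank 5.

5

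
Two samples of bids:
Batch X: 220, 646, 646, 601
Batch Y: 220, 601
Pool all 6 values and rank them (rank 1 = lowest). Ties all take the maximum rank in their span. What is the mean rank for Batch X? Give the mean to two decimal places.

4.50

Sorted (ascending): 220, 220, 601, 601, 646, 646
The 2 values of 220 occupy positions 1–2 → each gets rank 2.
The 2 values of 601 occupy positions 3–4 → each gets rank 4.
The 2 values of 646 occupy positions 5–6 → each gets rank 6.
Batch X values → pooled ranks: 220→2, 646→6, 646→6, 601→4
Mean rank = (2 + 6 + 6 + 4) / 4 = 4.50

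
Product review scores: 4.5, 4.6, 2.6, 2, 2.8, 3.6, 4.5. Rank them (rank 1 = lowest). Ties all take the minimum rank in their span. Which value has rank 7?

4.6

Sorted (ascending): 2, 2.6, 2.8, 3.6, 4.5, 4.5, 4.6
The 2 values of 4.5 occupy positions 5–6 → each gets rank 5.
Rank 7 → value 4.6.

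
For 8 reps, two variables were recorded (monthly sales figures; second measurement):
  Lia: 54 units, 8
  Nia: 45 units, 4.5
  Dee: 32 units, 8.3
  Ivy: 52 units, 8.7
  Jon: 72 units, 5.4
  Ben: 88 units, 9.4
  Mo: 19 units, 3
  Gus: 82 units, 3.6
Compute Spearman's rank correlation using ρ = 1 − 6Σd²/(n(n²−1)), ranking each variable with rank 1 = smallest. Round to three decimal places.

0.357

Ranks of variable 1: 5, 3, 2, 4, 6, 8, 1, 7
Ranks of variable 2: 5, 3, 6, 7, 4, 8, 1, 2
d = r₁ − r₂: 0, 0, -4, -3, 2, 0, 0, 5
d²: 0, 0, 16, 9, 4, 0, 0, 25; Σd² = 54
ρ = 1 − 6·54/(8·63) = 1 − 324/504 = 0.357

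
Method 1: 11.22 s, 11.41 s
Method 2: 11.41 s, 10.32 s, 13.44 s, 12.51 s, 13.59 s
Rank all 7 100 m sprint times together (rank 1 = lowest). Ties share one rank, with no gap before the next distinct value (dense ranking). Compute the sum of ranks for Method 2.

Sorted (ascending): 10.32, 11.22, 11.41, 11.41, 12.51, 13.44, 13.59
The 2 values of 11.41 share dense rank 3.
Remaining distinct values take the next consecutive integers.
Method 2 values → pooled ranks: 11.41→3, 10.32→1, 13.44→5, 12.51→4, 13.59→6
Rank sum = 3 + 1 + 5 + 4 + 6 = 19

19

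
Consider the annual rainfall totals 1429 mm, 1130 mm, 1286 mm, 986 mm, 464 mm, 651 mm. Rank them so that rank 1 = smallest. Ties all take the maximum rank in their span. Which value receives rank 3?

986

Sorted (ascending): 464, 651, 986, 1130, 1286, 1429
No ties — each value takes its position as its rank.
Rank 3 → value 986.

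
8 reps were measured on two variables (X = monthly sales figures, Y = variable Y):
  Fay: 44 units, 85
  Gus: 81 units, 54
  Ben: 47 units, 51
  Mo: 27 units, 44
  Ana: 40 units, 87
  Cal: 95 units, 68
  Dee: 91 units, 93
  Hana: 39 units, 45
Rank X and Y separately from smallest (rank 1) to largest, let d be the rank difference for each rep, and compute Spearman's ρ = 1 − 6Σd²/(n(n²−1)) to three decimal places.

Ranks of variable 1: 4, 6, 5, 1, 3, 8, 7, 2
Ranks of variable 2: 6, 4, 3, 1, 7, 5, 8, 2
d = r₁ − r₂: -2, 2, 2, 0, -4, 3, -1, 0
d²: 4, 4, 4, 0, 16, 9, 1, 0; Σd² = 38
ρ = 1 − 6·38/(8·63) = 1 − 228/504 = 0.548

0.548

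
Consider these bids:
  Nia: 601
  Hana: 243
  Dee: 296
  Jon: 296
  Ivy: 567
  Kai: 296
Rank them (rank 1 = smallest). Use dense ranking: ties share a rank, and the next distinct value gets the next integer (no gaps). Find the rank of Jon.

2

Sorted (ascending): 243, 296, 296, 296, 567, 601
The 3 values of 296 share dense rank 2.
Remaining distinct values take the next consecutive integers.
Jon has value 296 → rank 2.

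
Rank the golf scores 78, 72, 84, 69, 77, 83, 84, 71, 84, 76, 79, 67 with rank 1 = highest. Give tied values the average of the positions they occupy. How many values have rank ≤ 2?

Sorted (descending): 84, 84, 84, 83, 79, 78, 77, 76, 72, 71, 69, 67
The 3 values of 84 occupy positions 1–3 → average rank 2.
Ranks ≤ 2: {2, 2, 2} → 3 values.

3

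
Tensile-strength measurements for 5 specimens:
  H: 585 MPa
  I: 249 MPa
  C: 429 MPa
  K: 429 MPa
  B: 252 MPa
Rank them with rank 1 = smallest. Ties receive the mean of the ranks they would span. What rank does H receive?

5

Sorted (ascending): 249, 252, 429, 429, 585
The 2 values of 429 occupy positions 3–4 → average rank (3+4)/2 = 3.5.
H has value 585 MPa → rank 5.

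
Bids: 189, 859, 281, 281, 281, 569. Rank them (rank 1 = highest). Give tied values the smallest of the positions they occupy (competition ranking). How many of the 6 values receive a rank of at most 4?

5

Sorted (descending): 859, 569, 281, 281, 281, 189
The 3 values of 281 occupy positions 3–5 → each gets rank 3.
Ranks ≤ 4: {1, 2, 3, 3, 3} → 5 values.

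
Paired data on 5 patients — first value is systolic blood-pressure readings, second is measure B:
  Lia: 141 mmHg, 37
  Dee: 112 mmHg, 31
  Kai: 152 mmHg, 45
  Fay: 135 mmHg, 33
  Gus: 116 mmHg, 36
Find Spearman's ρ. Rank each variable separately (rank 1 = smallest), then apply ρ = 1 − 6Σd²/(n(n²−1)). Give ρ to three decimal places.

0.900

Ranks of variable 1: 4, 1, 5, 3, 2
Ranks of variable 2: 4, 1, 5, 2, 3
d = r₁ − r₂: 0, 0, 0, 1, -1
d²: 0, 0, 0, 1, 1; Σd² = 2
ρ = 1 − 6·2/(5·24) = 1 − 12/120 = 0.900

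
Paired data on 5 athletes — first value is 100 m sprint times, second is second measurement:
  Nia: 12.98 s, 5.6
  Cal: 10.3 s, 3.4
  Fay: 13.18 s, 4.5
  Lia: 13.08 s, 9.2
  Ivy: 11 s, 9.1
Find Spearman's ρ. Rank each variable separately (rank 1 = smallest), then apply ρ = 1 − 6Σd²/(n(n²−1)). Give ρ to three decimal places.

Ranks of variable 1: 3, 1, 5, 4, 2
Ranks of variable 2: 3, 1, 2, 5, 4
d = r₁ − r₂: 0, 0, 3, -1, -2
d²: 0, 0, 9, 1, 4; Σd² = 14
ρ = 1 − 6·14/(5·24) = 1 − 84/120 = 0.300

0.300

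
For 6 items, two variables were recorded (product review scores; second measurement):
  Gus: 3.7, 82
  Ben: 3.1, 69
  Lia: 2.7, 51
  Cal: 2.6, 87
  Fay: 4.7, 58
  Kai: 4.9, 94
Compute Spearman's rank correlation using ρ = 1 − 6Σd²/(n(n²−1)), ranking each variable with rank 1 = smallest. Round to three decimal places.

0.257

Ranks of variable 1: 4, 3, 2, 1, 5, 6
Ranks of variable 2: 4, 3, 1, 5, 2, 6
d = r₁ − r₂: 0, 0, 1, -4, 3, 0
d²: 0, 0, 1, 16, 9, 0; Σd² = 26
ρ = 1 − 6·26/(6·35) = 1 − 156/210 = 0.257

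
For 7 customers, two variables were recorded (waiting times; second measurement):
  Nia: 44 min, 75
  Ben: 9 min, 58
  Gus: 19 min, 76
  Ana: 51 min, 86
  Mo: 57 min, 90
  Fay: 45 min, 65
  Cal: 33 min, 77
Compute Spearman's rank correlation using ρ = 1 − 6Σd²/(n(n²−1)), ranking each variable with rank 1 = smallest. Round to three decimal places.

0.679

Ranks of variable 1: 4, 1, 2, 6, 7, 5, 3
Ranks of variable 2: 3, 1, 4, 6, 7, 2, 5
d = r₁ − r₂: 1, 0, -2, 0, 0, 3, -2
d²: 1, 0, 4, 0, 0, 9, 4; Σd² = 18
ρ = 1 − 6·18/(7·48) = 1 − 108/336 = 0.679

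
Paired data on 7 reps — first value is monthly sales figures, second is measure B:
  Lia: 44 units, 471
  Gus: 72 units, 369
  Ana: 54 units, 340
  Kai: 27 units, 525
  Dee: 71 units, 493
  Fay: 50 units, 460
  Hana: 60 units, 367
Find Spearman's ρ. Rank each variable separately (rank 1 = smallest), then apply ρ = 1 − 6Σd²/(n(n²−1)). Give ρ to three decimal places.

-0.429

Ranks of variable 1: 2, 7, 4, 1, 6, 3, 5
Ranks of variable 2: 5, 3, 1, 7, 6, 4, 2
d = r₁ − r₂: -3, 4, 3, -6, 0, -1, 3
d²: 9, 16, 9, 36, 0, 1, 9; Σd² = 80
ρ = 1 − 6·80/(7·48) = 1 − 480/336 = -0.429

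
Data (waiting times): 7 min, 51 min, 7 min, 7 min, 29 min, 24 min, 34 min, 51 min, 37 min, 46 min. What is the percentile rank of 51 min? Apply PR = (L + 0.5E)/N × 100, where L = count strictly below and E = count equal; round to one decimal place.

N = 10.
Strictly below 51: 8. Equal to 51: 2.
PR = (8 + 0.5·2)/10 × 100 = 90.0

90.0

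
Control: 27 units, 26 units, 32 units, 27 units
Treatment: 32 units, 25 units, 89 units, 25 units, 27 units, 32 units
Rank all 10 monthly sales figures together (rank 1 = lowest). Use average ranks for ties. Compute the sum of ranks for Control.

Sorted (ascending): 25, 25, 26, 27, 27, 27, 32, 32, 32, 89
The 2 values of 25 occupy positions 1–2 → average rank (1+2)/2 = 1.5.
The 3 values of 27 occupy positions 4–6 → average rank 5.
The 3 values of 32 occupy positions 7–9 → average rank 8.
Control values → pooled ranks: 27→5, 26→3, 32→8, 27→5
Rank sum = 5 + 3 + 8 + 5 = 21

21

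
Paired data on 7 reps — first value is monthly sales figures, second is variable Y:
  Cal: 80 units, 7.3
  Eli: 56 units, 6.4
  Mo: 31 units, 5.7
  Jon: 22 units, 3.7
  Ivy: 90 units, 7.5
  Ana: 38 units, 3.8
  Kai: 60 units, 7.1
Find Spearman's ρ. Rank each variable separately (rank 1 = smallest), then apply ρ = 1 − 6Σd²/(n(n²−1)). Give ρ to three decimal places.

Ranks of variable 1: 6, 4, 2, 1, 7, 3, 5
Ranks of variable 2: 6, 4, 3, 1, 7, 2, 5
d = r₁ − r₂: 0, 0, -1, 0, 0, 1, 0
d²: 0, 0, 1, 0, 0, 1, 0; Σd² = 2
ρ = 1 − 6·2/(7·48) = 1 − 12/336 = 0.964

0.964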